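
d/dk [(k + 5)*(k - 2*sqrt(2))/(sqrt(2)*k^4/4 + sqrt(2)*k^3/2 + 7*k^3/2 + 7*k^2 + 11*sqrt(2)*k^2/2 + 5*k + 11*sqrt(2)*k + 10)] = 4*(-2*(k + 5)*(k - 2*sqrt(2))*(2*sqrt(2)*k^3 + 3*sqrt(2)*k^2 + 21*k^2 + 28*k + 22*sqrt(2)*k + 10 + 22*sqrt(2)) + (2*k - 2*sqrt(2) + 5)*(sqrt(2)*k^4 + 2*sqrt(2)*k^3 + 14*k^3 + 28*k^2 + 22*sqrt(2)*k^2 + 20*k + 44*sqrt(2)*k + 40))/(sqrt(2)*k^4 + 2*sqrt(2)*k^3 + 14*k^3 + 28*k^2 + 22*sqrt(2)*k^2 + 20*k + 44*sqrt(2)*k + 40)^2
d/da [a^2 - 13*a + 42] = 2*a - 13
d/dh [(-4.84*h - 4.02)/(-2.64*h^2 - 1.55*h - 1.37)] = (-12.7776*h^2 - 21.2256*h + 0.399800000000001)/(6.9696*h^4 + 8.184*h^3 + 9.6361*h^2 + 4.247*h + 1.8769)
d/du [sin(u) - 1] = cos(u)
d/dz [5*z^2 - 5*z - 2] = 10*z - 5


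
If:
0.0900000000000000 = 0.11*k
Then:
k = 0.82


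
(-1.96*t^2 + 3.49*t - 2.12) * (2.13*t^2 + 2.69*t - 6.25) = -4.1748*t^4 + 2.1613*t^3 + 17.1225*t^2 - 27.5153*t + 13.25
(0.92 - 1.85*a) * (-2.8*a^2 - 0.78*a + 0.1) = 5.18*a^3 - 1.133*a^2 - 0.9026*a + 0.092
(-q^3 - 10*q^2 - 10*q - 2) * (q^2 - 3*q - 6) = -q^5 - 7*q^4 + 26*q^3 + 88*q^2 + 66*q + 12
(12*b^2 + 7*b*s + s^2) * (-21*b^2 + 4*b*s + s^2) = -252*b^4 - 99*b^3*s + 19*b^2*s^2 + 11*b*s^3 + s^4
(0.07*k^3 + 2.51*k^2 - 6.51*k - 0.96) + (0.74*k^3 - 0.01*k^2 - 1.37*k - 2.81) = 0.81*k^3 + 2.5*k^2 - 7.88*k - 3.77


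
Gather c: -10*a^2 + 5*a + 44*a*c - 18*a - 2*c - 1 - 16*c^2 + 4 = -10*a^2 - 13*a - 16*c^2 + c*(44*a - 2) + 3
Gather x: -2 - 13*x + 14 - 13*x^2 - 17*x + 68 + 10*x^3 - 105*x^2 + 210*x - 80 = 10*x^3 - 118*x^2 + 180*x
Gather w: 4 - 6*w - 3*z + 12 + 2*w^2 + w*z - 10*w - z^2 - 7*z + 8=2*w^2 + w*(z - 16) - z^2 - 10*z + 24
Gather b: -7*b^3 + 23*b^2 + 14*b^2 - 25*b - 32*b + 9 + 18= -7*b^3 + 37*b^2 - 57*b + 27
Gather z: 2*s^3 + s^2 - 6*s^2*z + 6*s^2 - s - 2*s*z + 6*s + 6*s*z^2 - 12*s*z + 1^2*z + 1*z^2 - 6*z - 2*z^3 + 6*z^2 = 2*s^3 + 7*s^2 + 5*s - 2*z^3 + z^2*(6*s + 7) + z*(-6*s^2 - 14*s - 5)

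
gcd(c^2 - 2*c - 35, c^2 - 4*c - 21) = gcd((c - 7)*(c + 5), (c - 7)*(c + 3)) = c - 7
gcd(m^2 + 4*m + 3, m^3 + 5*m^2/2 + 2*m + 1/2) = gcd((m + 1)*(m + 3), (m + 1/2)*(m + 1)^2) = m + 1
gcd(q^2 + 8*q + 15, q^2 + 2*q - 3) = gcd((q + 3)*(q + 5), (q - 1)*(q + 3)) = q + 3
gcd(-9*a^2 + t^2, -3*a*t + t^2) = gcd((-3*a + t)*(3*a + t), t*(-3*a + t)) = -3*a + t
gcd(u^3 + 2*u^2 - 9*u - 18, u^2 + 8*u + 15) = u + 3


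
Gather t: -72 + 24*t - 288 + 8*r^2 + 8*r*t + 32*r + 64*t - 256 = 8*r^2 + 32*r + t*(8*r + 88) - 616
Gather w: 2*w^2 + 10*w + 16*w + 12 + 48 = 2*w^2 + 26*w + 60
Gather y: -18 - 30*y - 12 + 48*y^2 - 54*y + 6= 48*y^2 - 84*y - 24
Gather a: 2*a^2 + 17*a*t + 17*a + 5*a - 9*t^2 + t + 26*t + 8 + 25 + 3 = 2*a^2 + a*(17*t + 22) - 9*t^2 + 27*t + 36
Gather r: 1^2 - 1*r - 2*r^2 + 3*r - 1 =-2*r^2 + 2*r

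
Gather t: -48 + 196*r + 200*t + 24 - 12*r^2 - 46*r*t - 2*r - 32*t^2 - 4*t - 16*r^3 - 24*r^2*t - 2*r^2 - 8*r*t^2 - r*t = -16*r^3 - 14*r^2 + 194*r + t^2*(-8*r - 32) + t*(-24*r^2 - 47*r + 196) - 24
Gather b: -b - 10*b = -11*b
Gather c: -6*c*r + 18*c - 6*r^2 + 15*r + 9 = c*(18 - 6*r) - 6*r^2 + 15*r + 9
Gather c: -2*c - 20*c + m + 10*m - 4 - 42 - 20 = -22*c + 11*m - 66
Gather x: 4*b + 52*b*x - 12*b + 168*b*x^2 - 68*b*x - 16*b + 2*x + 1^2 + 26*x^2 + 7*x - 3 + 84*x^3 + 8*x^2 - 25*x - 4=-24*b + 84*x^3 + x^2*(168*b + 34) + x*(-16*b - 16) - 6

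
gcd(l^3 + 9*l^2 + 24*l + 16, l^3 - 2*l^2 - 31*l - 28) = l^2 + 5*l + 4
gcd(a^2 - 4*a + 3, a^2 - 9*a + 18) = a - 3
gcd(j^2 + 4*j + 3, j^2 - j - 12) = j + 3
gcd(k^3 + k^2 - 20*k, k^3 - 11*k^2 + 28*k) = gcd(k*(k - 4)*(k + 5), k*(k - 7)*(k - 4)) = k^2 - 4*k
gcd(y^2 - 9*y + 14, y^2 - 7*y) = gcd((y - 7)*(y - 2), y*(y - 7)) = y - 7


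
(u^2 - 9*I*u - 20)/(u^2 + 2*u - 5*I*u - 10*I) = (u - 4*I)/(u + 2)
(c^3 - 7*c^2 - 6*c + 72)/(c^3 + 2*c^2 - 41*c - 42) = (c^2 - c - 12)/(c^2 + 8*c + 7)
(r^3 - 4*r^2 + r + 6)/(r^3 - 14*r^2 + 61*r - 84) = (r^2 - r - 2)/(r^2 - 11*r + 28)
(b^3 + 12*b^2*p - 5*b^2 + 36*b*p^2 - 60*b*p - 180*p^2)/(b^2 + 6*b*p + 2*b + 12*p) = (b^2 + 6*b*p - 5*b - 30*p)/(b + 2)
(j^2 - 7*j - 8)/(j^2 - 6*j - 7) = (j - 8)/(j - 7)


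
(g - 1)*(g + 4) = g^2 + 3*g - 4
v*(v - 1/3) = v^2 - v/3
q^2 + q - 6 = (q - 2)*(q + 3)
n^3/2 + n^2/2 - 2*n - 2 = (n/2 + 1/2)*(n - 2)*(n + 2)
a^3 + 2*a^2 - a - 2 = (a - 1)*(a + 1)*(a + 2)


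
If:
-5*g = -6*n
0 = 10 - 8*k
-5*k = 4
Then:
No Solution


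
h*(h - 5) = h^2 - 5*h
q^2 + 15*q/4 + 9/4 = (q + 3/4)*(q + 3)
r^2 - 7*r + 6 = (r - 6)*(r - 1)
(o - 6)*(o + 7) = o^2 + o - 42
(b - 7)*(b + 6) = b^2 - b - 42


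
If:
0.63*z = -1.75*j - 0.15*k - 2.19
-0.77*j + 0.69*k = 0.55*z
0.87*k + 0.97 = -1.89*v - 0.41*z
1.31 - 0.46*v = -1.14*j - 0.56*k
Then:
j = 3.15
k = -5.24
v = 4.28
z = -10.98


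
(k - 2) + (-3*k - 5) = -2*k - 7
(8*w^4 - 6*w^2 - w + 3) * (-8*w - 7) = -64*w^5 - 56*w^4 + 48*w^3 + 50*w^2 - 17*w - 21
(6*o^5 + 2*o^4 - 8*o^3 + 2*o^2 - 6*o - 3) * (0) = 0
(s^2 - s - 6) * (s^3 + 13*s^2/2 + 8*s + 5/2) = s^5 + 11*s^4/2 - 9*s^3/2 - 89*s^2/2 - 101*s/2 - 15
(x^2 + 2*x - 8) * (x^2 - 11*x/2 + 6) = x^4 - 7*x^3/2 - 13*x^2 + 56*x - 48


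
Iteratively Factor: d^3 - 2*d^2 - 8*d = (d)*(d^2 - 2*d - 8) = d*(d - 4)*(d + 2)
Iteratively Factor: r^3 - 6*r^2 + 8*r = (r - 2)*(r^2 - 4*r) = (r - 4)*(r - 2)*(r)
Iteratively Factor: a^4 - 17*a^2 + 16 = (a - 4)*(a^3 + 4*a^2 - a - 4) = (a - 4)*(a - 1)*(a^2 + 5*a + 4) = (a - 4)*(a - 1)*(a + 1)*(a + 4)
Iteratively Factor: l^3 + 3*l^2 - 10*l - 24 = (l + 4)*(l^2 - l - 6) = (l - 3)*(l + 4)*(l + 2)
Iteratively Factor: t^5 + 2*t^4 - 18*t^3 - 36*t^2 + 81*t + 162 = (t + 3)*(t^4 - t^3 - 15*t^2 + 9*t + 54) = (t - 3)*(t + 3)*(t^3 + 2*t^2 - 9*t - 18) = (t - 3)*(t + 2)*(t + 3)*(t^2 - 9) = (t - 3)*(t + 2)*(t + 3)^2*(t - 3)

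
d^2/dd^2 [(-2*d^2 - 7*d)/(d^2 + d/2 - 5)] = 24*(-4*d^3 - 20*d^2 - 70*d - 45)/(8*d^6 + 12*d^5 - 114*d^4 - 119*d^3 + 570*d^2 + 300*d - 1000)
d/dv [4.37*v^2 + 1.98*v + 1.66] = 8.74*v + 1.98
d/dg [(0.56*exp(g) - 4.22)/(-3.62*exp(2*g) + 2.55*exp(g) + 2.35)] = (2.0272*exp(2*g) - 30.5528*exp(g) + 12.077)*exp(g)/(13.1044*exp(4*g) - 18.462*exp(3*g) - 10.5115*exp(2*g) + 11.985*exp(g) + 5.5225)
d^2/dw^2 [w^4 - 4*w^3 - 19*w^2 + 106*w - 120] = 12*w^2 - 24*w - 38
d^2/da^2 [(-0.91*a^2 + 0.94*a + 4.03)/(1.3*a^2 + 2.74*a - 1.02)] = (9.66004*a^3 + 33.62424*a^2 + 93.6078*a + 74.559512)/(2.197*a^6 + 13.8918*a^5 + 24.10824*a^4 - 1.228616*a^3 - 18.915696*a^2 + 8.552088*a - 1.061208)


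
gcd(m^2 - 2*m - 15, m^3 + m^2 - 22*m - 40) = m - 5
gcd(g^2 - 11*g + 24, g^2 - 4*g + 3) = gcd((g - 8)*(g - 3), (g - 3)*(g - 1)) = g - 3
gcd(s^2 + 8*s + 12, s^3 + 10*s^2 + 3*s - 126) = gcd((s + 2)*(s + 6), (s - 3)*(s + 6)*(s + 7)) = s + 6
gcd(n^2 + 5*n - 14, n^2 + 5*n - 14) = n^2 + 5*n - 14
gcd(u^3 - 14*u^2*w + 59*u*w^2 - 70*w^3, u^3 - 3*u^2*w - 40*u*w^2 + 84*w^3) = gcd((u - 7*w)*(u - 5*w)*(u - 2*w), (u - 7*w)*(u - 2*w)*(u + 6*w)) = u^2 - 9*u*w + 14*w^2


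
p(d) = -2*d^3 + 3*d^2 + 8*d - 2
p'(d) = -6*d^2 + 6*d + 8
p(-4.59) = 217.89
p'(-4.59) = -145.95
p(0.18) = -0.47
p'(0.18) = 8.89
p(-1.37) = -2.19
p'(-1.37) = -11.48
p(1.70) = 10.44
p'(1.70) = 0.86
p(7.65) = -660.63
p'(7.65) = -297.24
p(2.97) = -4.17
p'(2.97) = -27.11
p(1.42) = 9.68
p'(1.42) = 4.42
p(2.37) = 7.19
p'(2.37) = -11.48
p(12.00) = -2930.00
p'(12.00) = -784.00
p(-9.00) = 1627.00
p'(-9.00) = -532.00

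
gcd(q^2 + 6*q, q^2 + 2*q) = q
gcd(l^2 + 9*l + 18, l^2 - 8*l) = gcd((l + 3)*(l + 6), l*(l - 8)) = 1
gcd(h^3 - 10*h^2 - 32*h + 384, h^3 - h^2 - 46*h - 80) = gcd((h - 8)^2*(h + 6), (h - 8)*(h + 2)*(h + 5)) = h - 8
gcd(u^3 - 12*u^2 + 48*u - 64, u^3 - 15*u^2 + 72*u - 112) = u^2 - 8*u + 16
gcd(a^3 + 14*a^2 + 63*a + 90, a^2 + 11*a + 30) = a^2 + 11*a + 30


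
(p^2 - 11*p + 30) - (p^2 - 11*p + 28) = 2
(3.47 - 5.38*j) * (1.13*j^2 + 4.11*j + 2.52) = -6.0794*j^3 - 18.1907*j^2 + 0.704100000000002*j + 8.7444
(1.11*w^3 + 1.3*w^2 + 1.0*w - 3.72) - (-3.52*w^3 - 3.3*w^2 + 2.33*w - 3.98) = 4.63*w^3 + 4.6*w^2 - 1.33*w + 0.26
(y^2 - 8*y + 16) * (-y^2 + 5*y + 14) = -y^4 + 13*y^3 - 42*y^2 - 32*y + 224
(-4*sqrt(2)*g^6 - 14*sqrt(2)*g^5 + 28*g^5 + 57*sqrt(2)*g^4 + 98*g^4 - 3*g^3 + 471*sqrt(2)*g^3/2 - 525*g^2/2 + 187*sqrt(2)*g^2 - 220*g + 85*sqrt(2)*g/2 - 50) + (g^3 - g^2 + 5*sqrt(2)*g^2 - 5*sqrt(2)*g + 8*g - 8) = -4*sqrt(2)*g^6 - 14*sqrt(2)*g^5 + 28*g^5 + 57*sqrt(2)*g^4 + 98*g^4 - 2*g^3 + 471*sqrt(2)*g^3/2 - 527*g^2/2 + 192*sqrt(2)*g^2 - 212*g + 75*sqrt(2)*g/2 - 58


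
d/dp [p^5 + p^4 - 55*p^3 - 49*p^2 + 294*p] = 5*p^4 + 4*p^3 - 165*p^2 - 98*p + 294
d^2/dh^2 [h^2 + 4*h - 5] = 2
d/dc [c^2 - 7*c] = 2*c - 7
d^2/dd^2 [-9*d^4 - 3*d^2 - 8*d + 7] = -108*d^2 - 6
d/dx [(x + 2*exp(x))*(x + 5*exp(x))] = 7*x*exp(x) + 2*x + 20*exp(2*x) + 7*exp(x)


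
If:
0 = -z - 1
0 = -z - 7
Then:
No Solution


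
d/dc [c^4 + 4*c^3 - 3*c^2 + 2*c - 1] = 4*c^3 + 12*c^2 - 6*c + 2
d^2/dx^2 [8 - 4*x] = 0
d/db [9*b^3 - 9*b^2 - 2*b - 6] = 27*b^2 - 18*b - 2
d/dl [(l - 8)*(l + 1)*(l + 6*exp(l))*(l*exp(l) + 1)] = (l - 8)*(l + 1)^2*(l + 6*exp(l))*exp(l) + (l - 8)*(l + 1)*(l*exp(l) + 1)*(6*exp(l) + 1) + (l - 8)*(l + 6*exp(l))*(l*exp(l) + 1) + (l + 1)*(l + 6*exp(l))*(l*exp(l) + 1)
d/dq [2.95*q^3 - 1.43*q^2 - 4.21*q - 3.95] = 8.85*q^2 - 2.86*q - 4.21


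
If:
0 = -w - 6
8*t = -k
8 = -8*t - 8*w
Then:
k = -40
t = 5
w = -6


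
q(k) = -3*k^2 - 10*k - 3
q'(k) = -6*k - 10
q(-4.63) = -21.01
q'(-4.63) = 17.78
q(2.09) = -37.00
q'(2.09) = -22.54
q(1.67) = -28.07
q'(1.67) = -20.02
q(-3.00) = 0.00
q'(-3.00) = 8.00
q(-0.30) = -0.27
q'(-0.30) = -8.20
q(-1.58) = 5.31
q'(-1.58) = -0.52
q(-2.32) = 4.05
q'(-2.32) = 3.92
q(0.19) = -5.01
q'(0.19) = -11.14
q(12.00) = -555.00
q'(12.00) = -82.00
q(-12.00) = -315.00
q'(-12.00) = 62.00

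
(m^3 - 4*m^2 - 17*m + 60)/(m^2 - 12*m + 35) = (m^2 + m - 12)/(m - 7)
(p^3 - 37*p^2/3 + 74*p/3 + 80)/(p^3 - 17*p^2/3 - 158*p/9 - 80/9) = 3*(p - 6)/(3*p + 2)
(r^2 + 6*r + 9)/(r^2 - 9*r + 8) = (r^2 + 6*r + 9)/(r^2 - 9*r + 8)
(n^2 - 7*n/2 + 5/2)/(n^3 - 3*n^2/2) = (2*n^2 - 7*n + 5)/(n^2*(2*n - 3))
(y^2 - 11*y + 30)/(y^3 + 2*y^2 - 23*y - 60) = (y - 6)/(y^2 + 7*y + 12)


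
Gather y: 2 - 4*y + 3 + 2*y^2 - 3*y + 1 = 2*y^2 - 7*y + 6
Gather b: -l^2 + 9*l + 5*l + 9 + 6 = -l^2 + 14*l + 15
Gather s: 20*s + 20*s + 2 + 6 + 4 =40*s + 12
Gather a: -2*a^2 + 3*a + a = -2*a^2 + 4*a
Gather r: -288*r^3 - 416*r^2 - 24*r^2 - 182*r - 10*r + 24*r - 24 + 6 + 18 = -288*r^3 - 440*r^2 - 168*r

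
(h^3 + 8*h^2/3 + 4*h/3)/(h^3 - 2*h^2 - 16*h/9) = 3*(h + 2)/(3*h - 8)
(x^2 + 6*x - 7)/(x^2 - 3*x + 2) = (x + 7)/(x - 2)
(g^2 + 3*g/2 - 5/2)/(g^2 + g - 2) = (g + 5/2)/(g + 2)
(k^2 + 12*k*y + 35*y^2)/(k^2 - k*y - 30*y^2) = (-k - 7*y)/(-k + 6*y)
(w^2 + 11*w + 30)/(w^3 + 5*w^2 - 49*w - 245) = (w + 6)/(w^2 - 49)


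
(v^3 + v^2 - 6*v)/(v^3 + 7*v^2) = (v^2 + v - 6)/(v*(v + 7))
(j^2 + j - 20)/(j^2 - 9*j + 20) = (j + 5)/(j - 5)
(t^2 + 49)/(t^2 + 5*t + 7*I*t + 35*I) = (t - 7*I)/(t + 5)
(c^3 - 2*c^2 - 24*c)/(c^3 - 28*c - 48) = c/(c + 2)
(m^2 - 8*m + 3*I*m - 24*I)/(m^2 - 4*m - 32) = (m + 3*I)/(m + 4)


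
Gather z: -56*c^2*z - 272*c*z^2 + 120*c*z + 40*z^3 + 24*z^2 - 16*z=40*z^3 + z^2*(24 - 272*c) + z*(-56*c^2 + 120*c - 16)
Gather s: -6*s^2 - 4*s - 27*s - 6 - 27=-6*s^2 - 31*s - 33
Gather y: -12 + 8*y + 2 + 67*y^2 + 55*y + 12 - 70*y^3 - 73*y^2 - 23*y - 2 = -70*y^3 - 6*y^2 + 40*y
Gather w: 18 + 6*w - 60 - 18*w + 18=-12*w - 24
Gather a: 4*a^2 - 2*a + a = 4*a^2 - a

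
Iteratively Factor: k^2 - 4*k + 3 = (k - 3)*(k - 1)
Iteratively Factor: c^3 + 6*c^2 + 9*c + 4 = (c + 1)*(c^2 + 5*c + 4) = (c + 1)^2*(c + 4)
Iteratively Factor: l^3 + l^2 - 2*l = (l)*(l^2 + l - 2) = l*(l - 1)*(l + 2)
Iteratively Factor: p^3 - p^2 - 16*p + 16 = (p - 1)*(p^2 - 16) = (p - 1)*(p + 4)*(p - 4)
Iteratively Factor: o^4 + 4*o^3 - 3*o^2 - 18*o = (o)*(o^3 + 4*o^2 - 3*o - 18) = o*(o + 3)*(o^2 + o - 6) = o*(o - 2)*(o + 3)*(o + 3)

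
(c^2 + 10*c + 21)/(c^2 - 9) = (c + 7)/(c - 3)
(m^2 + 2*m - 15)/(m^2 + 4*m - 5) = (m - 3)/(m - 1)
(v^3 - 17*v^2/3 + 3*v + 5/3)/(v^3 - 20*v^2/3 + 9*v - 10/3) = (3*v + 1)/(3*v - 2)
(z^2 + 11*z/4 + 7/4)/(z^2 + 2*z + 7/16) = 4*(z + 1)/(4*z + 1)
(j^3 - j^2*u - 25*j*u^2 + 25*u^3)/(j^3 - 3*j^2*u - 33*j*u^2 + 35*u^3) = (-j + 5*u)/(-j + 7*u)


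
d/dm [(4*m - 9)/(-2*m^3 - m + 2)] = (-8*m^3 - 4*m + (4*m - 9)*(6*m^2 + 1) + 8)/(2*m^3 + m - 2)^2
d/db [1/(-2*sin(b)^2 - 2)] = 2*sin(2*b)/(3 - cos(2*b))^2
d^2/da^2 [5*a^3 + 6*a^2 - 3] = 30*a + 12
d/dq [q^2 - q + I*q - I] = 2*q - 1 + I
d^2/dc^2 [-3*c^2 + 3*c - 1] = -6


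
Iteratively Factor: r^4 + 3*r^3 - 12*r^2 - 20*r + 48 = (r + 3)*(r^3 - 12*r + 16) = (r - 2)*(r + 3)*(r^2 + 2*r - 8) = (r - 2)^2*(r + 3)*(r + 4)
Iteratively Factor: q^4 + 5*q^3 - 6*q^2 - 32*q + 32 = (q + 4)*(q^3 + q^2 - 10*q + 8) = (q - 1)*(q + 4)*(q^2 + 2*q - 8) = (q - 1)*(q + 4)^2*(q - 2)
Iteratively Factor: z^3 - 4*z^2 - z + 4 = (z - 4)*(z^2 - 1) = (z - 4)*(z - 1)*(z + 1)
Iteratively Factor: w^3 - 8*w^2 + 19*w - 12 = (w - 1)*(w^2 - 7*w + 12) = (w - 3)*(w - 1)*(w - 4)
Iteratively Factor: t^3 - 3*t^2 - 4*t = (t + 1)*(t^2 - 4*t) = (t - 4)*(t + 1)*(t)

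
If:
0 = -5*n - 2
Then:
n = -2/5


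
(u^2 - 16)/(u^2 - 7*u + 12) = (u + 4)/(u - 3)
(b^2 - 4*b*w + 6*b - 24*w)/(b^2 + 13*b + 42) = (b - 4*w)/(b + 7)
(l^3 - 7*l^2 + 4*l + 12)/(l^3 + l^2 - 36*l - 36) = (l - 2)/(l + 6)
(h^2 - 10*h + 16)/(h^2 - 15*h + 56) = (h - 2)/(h - 7)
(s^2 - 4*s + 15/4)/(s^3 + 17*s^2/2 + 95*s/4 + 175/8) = 2*(4*s^2 - 16*s + 15)/(8*s^3 + 68*s^2 + 190*s + 175)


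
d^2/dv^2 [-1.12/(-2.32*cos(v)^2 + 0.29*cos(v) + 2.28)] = (24.113152*(1 - cos(v)^2)^2 - 2.260608*cos(v)^3 + 35.848176*cos(v)^2 + 3.780672*cos(v) - 36.15024)/(-2.32*cos(v)^2 + 0.29*cos(v) + 2.28)^3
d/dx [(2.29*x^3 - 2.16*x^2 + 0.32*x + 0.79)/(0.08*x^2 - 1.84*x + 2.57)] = (0.1832*x^4 - 8.4272*x^3 + 21.6047*x^2 - 11.2288*x + 2.276)/(0.0064*x^4 - 0.2944*x^3 + 3.7968*x^2 - 9.4576*x + 6.6049)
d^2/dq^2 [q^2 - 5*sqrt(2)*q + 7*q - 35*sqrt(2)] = 2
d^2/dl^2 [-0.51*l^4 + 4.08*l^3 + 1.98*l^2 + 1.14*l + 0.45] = -6.12*l^2 + 24.48*l + 3.96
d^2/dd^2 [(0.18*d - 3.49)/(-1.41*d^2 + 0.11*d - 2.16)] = (-(0.18*d - 3.49)*(2.82*d - 0.11)*(5.64*d - 0.22) + (1.5228*d - 9.8814)*(1.41*d^2 - 0.11*d + 2.16))/(1.41*d^2 - 0.11*d + 2.16)^3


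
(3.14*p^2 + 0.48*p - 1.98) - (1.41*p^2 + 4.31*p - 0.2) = 1.73*p^2 - 3.83*p - 1.78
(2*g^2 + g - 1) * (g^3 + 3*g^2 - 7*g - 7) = 2*g^5 + 7*g^4 - 12*g^3 - 24*g^2 + 7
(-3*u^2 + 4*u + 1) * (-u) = 3*u^3 - 4*u^2 - u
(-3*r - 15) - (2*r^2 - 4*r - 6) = -2*r^2 + r - 9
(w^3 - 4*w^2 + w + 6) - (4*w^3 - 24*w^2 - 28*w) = -3*w^3 + 20*w^2 + 29*w + 6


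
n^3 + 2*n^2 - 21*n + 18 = (n - 3)*(n - 1)*(n + 6)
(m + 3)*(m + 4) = m^2 + 7*m + 12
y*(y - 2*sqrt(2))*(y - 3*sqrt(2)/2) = y^3 - 7*sqrt(2)*y^2/2 + 6*y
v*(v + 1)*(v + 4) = v^3 + 5*v^2 + 4*v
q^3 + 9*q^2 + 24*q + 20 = (q + 2)^2*(q + 5)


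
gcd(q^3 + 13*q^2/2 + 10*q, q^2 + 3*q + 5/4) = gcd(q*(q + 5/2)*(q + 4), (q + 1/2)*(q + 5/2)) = q + 5/2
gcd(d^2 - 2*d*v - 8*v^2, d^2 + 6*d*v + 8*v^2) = d + 2*v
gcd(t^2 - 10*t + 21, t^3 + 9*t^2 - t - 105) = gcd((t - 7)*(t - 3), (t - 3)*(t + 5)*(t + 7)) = t - 3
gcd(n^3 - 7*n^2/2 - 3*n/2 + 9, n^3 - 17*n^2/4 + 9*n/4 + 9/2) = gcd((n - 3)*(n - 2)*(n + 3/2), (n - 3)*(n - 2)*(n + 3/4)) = n^2 - 5*n + 6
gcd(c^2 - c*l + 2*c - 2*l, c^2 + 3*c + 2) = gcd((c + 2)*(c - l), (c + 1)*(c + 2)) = c + 2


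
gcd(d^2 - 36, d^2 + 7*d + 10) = 1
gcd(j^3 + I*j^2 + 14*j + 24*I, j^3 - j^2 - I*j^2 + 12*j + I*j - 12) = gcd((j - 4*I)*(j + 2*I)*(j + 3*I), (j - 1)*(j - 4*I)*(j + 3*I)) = j^2 - I*j + 12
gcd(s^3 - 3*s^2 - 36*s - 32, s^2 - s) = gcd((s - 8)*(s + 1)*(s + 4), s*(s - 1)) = 1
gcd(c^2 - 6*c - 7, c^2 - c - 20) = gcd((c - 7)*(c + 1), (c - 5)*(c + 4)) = 1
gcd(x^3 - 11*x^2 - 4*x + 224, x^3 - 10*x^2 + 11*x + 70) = x - 7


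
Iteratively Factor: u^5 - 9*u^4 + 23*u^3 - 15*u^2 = (u - 5)*(u^4 - 4*u^3 + 3*u^2) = (u - 5)*(u - 1)*(u^3 - 3*u^2) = u*(u - 5)*(u - 1)*(u^2 - 3*u) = u*(u - 5)*(u - 3)*(u - 1)*(u)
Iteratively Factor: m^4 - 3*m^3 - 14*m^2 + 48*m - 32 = (m + 4)*(m^3 - 7*m^2 + 14*m - 8) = (m - 2)*(m + 4)*(m^2 - 5*m + 4) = (m - 2)*(m - 1)*(m + 4)*(m - 4)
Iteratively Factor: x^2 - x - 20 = (x - 5)*(x + 4)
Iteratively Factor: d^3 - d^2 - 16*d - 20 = (d + 2)*(d^2 - 3*d - 10) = (d - 5)*(d + 2)*(d + 2)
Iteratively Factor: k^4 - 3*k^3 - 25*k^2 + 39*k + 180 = (k - 5)*(k^3 + 2*k^2 - 15*k - 36) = (k - 5)*(k + 3)*(k^2 - k - 12) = (k - 5)*(k - 4)*(k + 3)*(k + 3)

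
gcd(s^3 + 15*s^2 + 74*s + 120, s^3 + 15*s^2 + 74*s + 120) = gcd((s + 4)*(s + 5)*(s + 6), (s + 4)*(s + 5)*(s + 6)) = s^3 + 15*s^2 + 74*s + 120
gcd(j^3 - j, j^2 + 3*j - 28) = 1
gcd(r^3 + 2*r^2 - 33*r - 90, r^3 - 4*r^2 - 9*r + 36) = r + 3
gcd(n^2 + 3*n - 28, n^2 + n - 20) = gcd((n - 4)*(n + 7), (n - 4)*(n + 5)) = n - 4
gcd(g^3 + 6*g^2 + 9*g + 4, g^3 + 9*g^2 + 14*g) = 1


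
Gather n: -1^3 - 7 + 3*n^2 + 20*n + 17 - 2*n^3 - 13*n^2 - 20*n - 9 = -2*n^3 - 10*n^2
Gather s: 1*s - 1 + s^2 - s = s^2 - 1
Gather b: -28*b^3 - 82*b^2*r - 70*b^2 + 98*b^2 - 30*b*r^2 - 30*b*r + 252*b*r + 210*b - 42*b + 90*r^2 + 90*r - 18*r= -28*b^3 + b^2*(28 - 82*r) + b*(-30*r^2 + 222*r + 168) + 90*r^2 + 72*r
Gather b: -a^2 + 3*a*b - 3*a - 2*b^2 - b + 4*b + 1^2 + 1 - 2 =-a^2 - 3*a - 2*b^2 + b*(3*a + 3)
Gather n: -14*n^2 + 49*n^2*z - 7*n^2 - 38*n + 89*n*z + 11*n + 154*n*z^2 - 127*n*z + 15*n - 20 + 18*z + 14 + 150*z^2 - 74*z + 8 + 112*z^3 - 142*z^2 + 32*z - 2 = n^2*(49*z - 21) + n*(154*z^2 - 38*z - 12) + 112*z^3 + 8*z^2 - 24*z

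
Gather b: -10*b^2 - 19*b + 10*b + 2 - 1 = -10*b^2 - 9*b + 1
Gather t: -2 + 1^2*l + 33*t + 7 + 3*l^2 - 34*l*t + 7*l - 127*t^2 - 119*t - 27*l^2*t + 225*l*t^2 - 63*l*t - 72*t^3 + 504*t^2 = 3*l^2 + 8*l - 72*t^3 + t^2*(225*l + 377) + t*(-27*l^2 - 97*l - 86) + 5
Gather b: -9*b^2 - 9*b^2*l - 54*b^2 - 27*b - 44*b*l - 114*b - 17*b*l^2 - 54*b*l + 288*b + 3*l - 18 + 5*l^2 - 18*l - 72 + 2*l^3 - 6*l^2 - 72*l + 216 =b^2*(-9*l - 63) + b*(-17*l^2 - 98*l + 147) + 2*l^3 - l^2 - 87*l + 126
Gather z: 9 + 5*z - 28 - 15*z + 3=-10*z - 16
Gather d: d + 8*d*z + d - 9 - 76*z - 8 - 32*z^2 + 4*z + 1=d*(8*z + 2) - 32*z^2 - 72*z - 16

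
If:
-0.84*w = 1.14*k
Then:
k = -0.736842105263158*w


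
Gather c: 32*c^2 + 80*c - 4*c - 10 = 32*c^2 + 76*c - 10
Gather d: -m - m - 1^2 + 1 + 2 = 2 - 2*m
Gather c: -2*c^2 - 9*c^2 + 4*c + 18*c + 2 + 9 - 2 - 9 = -11*c^2 + 22*c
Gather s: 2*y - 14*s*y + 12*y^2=-14*s*y + 12*y^2 + 2*y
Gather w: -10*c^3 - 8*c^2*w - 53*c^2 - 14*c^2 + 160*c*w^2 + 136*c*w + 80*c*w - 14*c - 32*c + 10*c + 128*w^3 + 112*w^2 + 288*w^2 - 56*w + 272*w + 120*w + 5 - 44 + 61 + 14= -10*c^3 - 67*c^2 - 36*c + 128*w^3 + w^2*(160*c + 400) + w*(-8*c^2 + 216*c + 336) + 36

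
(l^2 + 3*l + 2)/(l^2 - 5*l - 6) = (l + 2)/(l - 6)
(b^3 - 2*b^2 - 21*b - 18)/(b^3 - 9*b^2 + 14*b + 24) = (b + 3)/(b - 4)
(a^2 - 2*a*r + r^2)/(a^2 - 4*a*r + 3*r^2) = (-a + r)/(-a + 3*r)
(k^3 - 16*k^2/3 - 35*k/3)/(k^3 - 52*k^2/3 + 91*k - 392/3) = k*(3*k + 5)/(3*k^2 - 31*k + 56)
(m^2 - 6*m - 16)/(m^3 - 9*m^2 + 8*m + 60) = (m - 8)/(m^2 - 11*m + 30)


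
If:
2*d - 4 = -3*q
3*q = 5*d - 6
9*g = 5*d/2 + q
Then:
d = 10/7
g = 83/189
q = 8/21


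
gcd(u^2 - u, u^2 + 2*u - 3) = u - 1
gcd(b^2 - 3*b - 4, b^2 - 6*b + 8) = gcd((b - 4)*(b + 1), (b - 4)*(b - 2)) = b - 4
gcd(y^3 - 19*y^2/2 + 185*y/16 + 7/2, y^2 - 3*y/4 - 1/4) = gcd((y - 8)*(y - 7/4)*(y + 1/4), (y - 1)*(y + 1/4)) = y + 1/4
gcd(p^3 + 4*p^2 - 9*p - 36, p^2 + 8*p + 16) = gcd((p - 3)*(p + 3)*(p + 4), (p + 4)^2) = p + 4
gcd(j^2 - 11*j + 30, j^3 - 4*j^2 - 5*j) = j - 5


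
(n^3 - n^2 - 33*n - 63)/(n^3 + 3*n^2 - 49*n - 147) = (n + 3)/(n + 7)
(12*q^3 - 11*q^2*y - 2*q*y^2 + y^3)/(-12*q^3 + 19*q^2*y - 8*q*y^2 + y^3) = (3*q + y)/(-3*q + y)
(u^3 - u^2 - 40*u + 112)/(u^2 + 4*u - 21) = (u^2 - 8*u + 16)/(u - 3)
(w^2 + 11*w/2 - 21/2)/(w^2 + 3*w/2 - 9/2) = (w + 7)/(w + 3)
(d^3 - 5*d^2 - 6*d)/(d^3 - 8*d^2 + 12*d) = (d + 1)/(d - 2)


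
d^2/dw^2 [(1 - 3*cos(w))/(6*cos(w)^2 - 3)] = -(16*(cos(w)^2 - 1)^2 - 12*cos(w)^5 - 12*cos(w)^3 + 16*cos(w)^2 + 33*cos(w) - 20)/(3*(2*cos(w)^2 - 1)^3)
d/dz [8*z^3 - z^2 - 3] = 2*z*(12*z - 1)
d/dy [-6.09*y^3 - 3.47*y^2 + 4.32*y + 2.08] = -18.27*y^2 - 6.94*y + 4.32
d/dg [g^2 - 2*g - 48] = 2*g - 2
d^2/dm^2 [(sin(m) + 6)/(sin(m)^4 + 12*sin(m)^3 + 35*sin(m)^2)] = (-9*sin(m)^3 - 228*sin(m)^2 - 2290*sin(m) - 11244 - 25711/sin(m) - 12732/sin(m)^2 + 42770/sin(m)^3 + 44100/sin(m)^4)/((sin(m) + 5)^3*(sin(m) + 7)^3)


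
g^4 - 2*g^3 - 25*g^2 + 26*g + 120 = (g - 5)*(g - 3)*(g + 2)*(g + 4)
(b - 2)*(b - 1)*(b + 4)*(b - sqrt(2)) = b^4 - sqrt(2)*b^3 + b^3 - 10*b^2 - sqrt(2)*b^2 + 8*b + 10*sqrt(2)*b - 8*sqrt(2)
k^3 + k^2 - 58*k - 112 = (k - 8)*(k + 2)*(k + 7)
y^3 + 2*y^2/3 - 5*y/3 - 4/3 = (y - 4/3)*(y + 1)^2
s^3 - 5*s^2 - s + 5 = (s - 5)*(s - 1)*(s + 1)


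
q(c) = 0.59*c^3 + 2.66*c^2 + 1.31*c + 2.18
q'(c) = 1.77*c^2 + 5.32*c + 1.31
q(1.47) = 11.73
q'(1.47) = 12.96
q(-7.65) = -116.31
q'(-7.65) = 64.20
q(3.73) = 74.69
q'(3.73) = 45.78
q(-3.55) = 4.66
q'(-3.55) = 4.73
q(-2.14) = 5.78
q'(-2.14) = -1.97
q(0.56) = 3.85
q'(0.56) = 4.84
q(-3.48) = 4.97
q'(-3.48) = 4.23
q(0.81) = 5.30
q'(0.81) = 6.78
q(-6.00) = -37.36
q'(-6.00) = 33.11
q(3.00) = 45.98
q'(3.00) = 33.20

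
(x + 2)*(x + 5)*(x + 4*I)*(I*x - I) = I*x^4 - 4*x^3 + 6*I*x^3 - 24*x^2 + 3*I*x^2 - 12*x - 10*I*x + 40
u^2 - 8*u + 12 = (u - 6)*(u - 2)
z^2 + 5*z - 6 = (z - 1)*(z + 6)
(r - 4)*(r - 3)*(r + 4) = r^3 - 3*r^2 - 16*r + 48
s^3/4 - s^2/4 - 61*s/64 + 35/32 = (s/4 + 1/2)*(s - 7/4)*(s - 5/4)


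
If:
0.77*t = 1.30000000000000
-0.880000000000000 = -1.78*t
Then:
No Solution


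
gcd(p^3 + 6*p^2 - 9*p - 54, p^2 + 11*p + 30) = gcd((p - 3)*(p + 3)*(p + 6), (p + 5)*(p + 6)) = p + 6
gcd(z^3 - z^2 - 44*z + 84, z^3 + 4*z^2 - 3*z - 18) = z - 2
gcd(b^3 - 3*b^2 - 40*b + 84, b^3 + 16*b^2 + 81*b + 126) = b + 6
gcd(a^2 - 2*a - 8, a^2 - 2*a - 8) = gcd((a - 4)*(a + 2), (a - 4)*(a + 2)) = a^2 - 2*a - 8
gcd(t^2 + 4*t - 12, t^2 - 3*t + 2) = t - 2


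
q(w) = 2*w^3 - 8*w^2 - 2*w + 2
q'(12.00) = 670.00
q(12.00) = 2282.00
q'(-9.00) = 628.00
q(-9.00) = -2086.00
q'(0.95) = -11.78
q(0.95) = -5.41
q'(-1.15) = 24.34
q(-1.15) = -9.32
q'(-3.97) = 156.09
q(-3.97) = -241.29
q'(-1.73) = 43.64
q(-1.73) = -28.84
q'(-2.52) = 76.42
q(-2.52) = -75.77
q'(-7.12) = 416.09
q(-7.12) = -1111.20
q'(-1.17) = 24.93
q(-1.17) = -9.81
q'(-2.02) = 54.80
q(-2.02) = -43.09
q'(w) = 6*w^2 - 16*w - 2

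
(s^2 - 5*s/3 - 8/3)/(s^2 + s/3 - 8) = (s + 1)/(s + 3)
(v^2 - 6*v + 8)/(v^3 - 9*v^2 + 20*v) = (v - 2)/(v*(v - 5))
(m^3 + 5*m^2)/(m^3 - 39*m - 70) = m^2/(m^2 - 5*m - 14)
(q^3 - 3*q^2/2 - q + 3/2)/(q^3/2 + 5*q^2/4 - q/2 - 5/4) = 2*(2*q - 3)/(2*q + 5)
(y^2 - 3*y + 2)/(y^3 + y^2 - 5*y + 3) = (y - 2)/(y^2 + 2*y - 3)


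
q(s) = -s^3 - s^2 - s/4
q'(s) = -3*s^2 - 2*s - 1/4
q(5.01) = -152.10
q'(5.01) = -85.57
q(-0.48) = 0.00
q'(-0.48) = 0.02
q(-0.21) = 0.02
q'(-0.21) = 0.04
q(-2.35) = 8.04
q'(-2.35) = -12.12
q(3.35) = -49.66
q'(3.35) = -40.62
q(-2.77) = 14.27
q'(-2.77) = -17.73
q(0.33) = -0.23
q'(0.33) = -1.24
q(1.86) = -10.36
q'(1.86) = -14.35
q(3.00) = -36.75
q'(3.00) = -33.25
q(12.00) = -1875.00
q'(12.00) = -456.25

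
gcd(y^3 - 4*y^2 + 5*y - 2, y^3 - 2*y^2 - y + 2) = y^2 - 3*y + 2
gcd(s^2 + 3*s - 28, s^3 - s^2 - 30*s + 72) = s - 4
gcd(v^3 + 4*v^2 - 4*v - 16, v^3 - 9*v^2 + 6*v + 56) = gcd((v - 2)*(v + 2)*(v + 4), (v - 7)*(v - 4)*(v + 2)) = v + 2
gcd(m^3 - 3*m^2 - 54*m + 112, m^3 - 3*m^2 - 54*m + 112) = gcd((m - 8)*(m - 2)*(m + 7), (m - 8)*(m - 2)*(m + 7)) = m^3 - 3*m^2 - 54*m + 112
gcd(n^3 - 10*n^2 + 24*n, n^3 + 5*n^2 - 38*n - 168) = n - 6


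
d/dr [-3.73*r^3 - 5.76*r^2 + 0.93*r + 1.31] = -11.19*r^2 - 11.52*r + 0.93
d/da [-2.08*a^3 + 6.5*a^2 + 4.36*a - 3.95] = -6.24*a^2 + 13.0*a + 4.36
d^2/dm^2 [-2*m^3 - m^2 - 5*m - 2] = -12*m - 2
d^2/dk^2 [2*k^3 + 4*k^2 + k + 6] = 12*k + 8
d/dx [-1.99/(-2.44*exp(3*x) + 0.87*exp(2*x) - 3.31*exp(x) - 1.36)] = (-14.5668*exp(2*x) + 3.4626*exp(x) - 6.5869)*exp(x)/(2.44*exp(3*x) - 0.87*exp(2*x) + 3.31*exp(x) + 1.36)^2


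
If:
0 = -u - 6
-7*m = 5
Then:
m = -5/7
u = -6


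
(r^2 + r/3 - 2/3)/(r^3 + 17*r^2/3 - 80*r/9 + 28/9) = 3*(r + 1)/(3*r^2 + 19*r - 14)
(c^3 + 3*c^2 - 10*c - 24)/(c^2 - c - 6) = c + 4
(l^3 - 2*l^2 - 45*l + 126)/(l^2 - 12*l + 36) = (l^2 + 4*l - 21)/(l - 6)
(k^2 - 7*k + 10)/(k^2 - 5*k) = (k - 2)/k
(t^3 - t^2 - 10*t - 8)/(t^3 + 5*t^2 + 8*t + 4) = (t - 4)/(t + 2)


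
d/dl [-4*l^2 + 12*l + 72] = 12 - 8*l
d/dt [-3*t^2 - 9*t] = -6*t - 9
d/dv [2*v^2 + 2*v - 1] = 4*v + 2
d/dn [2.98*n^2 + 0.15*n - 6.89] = 5.96*n + 0.15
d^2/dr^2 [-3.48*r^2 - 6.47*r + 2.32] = -6.96000000000000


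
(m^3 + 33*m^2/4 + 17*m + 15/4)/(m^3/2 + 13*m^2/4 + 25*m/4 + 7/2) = (4*m^3 + 33*m^2 + 68*m + 15)/(2*m^3 + 13*m^2 + 25*m + 14)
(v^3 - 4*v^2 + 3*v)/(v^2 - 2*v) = (v^2 - 4*v + 3)/(v - 2)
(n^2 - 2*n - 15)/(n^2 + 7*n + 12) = (n - 5)/(n + 4)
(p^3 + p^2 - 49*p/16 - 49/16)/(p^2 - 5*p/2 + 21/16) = (4*p^2 + 11*p + 7)/(4*p - 3)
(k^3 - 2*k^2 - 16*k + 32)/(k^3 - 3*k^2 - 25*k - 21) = (-k^3 + 2*k^2 + 16*k - 32)/(-k^3 + 3*k^2 + 25*k + 21)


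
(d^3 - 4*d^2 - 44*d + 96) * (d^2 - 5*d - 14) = d^5 - 9*d^4 - 38*d^3 + 372*d^2 + 136*d - 1344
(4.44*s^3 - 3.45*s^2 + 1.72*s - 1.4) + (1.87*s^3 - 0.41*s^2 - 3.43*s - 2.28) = 6.31*s^3 - 3.86*s^2 - 1.71*s - 3.68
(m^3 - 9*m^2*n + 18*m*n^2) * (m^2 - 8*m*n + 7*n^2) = m^5 - 17*m^4*n + 97*m^3*n^2 - 207*m^2*n^3 + 126*m*n^4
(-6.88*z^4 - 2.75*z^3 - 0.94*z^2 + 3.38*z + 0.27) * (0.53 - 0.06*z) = 0.4128*z^5 - 3.4814*z^4 - 1.4011*z^3 - 0.701*z^2 + 1.7752*z + 0.1431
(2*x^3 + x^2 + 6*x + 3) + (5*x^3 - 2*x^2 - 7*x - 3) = 7*x^3 - x^2 - x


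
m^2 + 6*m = m*(m + 6)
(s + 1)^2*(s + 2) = s^3 + 4*s^2 + 5*s + 2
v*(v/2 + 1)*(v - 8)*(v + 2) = v^4/2 - 2*v^3 - 14*v^2 - 16*v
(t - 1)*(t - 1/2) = t^2 - 3*t/2 + 1/2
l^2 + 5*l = l*(l + 5)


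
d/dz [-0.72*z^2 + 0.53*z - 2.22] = 0.53 - 1.44*z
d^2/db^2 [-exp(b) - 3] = -exp(b)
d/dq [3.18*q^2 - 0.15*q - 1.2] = 6.36*q - 0.15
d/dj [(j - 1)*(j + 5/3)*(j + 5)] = 3*j^2 + 34*j/3 + 5/3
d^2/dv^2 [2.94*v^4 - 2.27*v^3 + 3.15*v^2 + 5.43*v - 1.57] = 35.28*v^2 - 13.62*v + 6.3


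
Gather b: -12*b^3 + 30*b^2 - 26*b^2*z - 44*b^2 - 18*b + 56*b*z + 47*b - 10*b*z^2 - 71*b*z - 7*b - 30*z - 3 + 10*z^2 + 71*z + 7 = -12*b^3 + b^2*(-26*z - 14) + b*(-10*z^2 - 15*z + 22) + 10*z^2 + 41*z + 4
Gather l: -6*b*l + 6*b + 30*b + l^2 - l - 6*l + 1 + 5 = 36*b + l^2 + l*(-6*b - 7) + 6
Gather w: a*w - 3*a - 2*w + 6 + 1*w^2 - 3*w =-3*a + w^2 + w*(a - 5) + 6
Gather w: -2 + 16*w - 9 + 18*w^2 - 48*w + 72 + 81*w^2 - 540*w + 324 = 99*w^2 - 572*w + 385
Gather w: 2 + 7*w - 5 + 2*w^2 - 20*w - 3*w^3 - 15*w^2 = -3*w^3 - 13*w^2 - 13*w - 3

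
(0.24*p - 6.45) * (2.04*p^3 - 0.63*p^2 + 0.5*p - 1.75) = 0.4896*p^4 - 13.3092*p^3 + 4.1835*p^2 - 3.645*p + 11.2875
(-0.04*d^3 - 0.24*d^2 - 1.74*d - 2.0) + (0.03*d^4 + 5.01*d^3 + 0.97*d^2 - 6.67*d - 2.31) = 0.03*d^4 + 4.97*d^3 + 0.73*d^2 - 8.41*d - 4.31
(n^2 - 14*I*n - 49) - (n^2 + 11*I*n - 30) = -25*I*n - 19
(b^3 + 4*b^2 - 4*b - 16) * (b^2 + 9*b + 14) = b^5 + 13*b^4 + 46*b^3 + 4*b^2 - 200*b - 224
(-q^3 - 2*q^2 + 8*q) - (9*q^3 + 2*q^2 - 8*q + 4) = -10*q^3 - 4*q^2 + 16*q - 4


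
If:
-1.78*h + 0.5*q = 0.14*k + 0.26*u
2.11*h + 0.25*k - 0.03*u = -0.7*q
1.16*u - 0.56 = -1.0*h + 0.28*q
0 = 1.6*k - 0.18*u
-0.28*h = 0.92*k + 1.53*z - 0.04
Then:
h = -0.05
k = 0.06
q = 0.14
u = 0.56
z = -0.00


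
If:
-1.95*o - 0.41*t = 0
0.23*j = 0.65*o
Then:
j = -0.594202898550725*t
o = -0.21025641025641*t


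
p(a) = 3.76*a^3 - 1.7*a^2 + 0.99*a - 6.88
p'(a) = 11.28*a^2 - 3.4*a + 0.99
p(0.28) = -6.65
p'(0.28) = 0.92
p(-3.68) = -220.93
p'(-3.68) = 166.26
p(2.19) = 26.63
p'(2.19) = 47.64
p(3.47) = 133.19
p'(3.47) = 125.01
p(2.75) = 61.18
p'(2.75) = 76.94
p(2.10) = 22.52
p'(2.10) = 43.59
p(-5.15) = -570.65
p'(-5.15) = 317.67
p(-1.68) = -31.17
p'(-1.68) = 38.54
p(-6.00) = -886.18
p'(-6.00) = 427.47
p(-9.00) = -2894.53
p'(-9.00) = 945.27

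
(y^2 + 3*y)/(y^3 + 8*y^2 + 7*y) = (y + 3)/(y^2 + 8*y + 7)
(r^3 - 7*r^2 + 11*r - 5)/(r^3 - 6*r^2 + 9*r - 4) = (r - 5)/(r - 4)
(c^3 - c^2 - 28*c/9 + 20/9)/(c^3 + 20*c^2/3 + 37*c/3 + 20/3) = (3*c^2 - 8*c + 4)/(3*(c^2 + 5*c + 4))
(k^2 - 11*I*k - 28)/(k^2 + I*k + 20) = (k - 7*I)/(k + 5*I)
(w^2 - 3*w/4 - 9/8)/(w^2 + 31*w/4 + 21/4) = (w - 3/2)/(w + 7)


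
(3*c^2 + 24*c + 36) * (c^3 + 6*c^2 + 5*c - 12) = 3*c^5 + 42*c^4 + 195*c^3 + 300*c^2 - 108*c - 432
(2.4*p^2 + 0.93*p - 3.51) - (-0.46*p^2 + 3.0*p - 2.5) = 2.86*p^2 - 2.07*p - 1.01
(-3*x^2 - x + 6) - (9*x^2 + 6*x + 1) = -12*x^2 - 7*x + 5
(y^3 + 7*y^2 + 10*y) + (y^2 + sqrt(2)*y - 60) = y^3 + 8*y^2 + sqrt(2)*y + 10*y - 60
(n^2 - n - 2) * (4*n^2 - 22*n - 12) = 4*n^4 - 26*n^3 + 2*n^2 + 56*n + 24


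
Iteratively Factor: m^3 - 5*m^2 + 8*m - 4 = (m - 2)*(m^2 - 3*m + 2) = (m - 2)^2*(m - 1)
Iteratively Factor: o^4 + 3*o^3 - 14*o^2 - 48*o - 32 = (o + 4)*(o^3 - o^2 - 10*o - 8) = (o - 4)*(o + 4)*(o^2 + 3*o + 2) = (o - 4)*(o + 2)*(o + 4)*(o + 1)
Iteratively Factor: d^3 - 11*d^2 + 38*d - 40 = (d - 5)*(d^2 - 6*d + 8) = (d - 5)*(d - 2)*(d - 4)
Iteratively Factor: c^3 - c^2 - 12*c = (c)*(c^2 - c - 12) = c*(c - 4)*(c + 3)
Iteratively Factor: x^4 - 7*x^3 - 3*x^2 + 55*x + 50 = (x - 5)*(x^3 - 2*x^2 - 13*x - 10) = (x - 5)*(x + 2)*(x^2 - 4*x - 5) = (x - 5)^2*(x + 2)*(x + 1)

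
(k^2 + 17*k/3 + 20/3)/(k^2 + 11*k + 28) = (k + 5/3)/(k + 7)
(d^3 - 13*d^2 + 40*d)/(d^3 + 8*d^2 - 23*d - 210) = d*(d - 8)/(d^2 + 13*d + 42)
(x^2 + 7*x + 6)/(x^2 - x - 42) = (x + 1)/(x - 7)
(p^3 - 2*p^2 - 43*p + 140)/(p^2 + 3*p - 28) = p - 5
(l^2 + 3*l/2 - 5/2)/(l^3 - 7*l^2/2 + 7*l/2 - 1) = (2*l + 5)/(2*l^2 - 5*l + 2)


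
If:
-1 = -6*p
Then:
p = 1/6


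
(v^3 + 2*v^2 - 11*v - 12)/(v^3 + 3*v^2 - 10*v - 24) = (v + 1)/(v + 2)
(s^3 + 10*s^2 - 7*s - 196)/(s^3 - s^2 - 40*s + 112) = (s + 7)/(s - 4)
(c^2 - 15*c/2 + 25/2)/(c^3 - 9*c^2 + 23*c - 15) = (c - 5/2)/(c^2 - 4*c + 3)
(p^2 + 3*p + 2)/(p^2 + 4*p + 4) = (p + 1)/(p + 2)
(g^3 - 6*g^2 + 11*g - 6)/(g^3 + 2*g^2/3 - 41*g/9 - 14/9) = 9*(g^2 - 4*g + 3)/(9*g^2 + 24*g + 7)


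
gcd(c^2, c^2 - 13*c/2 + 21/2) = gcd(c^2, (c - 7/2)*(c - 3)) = 1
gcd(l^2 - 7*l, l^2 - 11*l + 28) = l - 7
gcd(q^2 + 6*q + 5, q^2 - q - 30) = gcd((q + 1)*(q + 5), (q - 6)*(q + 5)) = q + 5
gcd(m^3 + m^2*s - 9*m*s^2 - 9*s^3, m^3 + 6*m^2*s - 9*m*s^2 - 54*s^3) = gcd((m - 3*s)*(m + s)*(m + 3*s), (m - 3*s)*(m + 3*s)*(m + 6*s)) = -m^2 + 9*s^2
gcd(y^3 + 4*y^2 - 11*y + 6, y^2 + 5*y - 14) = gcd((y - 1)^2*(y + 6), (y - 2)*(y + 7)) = 1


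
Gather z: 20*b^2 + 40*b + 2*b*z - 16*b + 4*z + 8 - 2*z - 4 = 20*b^2 + 24*b + z*(2*b + 2) + 4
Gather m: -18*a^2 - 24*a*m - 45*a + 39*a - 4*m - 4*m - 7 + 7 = -18*a^2 - 6*a + m*(-24*a - 8)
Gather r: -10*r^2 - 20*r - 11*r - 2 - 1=-10*r^2 - 31*r - 3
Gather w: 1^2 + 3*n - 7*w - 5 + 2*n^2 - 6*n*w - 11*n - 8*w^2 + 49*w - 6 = 2*n^2 - 8*n - 8*w^2 + w*(42 - 6*n) - 10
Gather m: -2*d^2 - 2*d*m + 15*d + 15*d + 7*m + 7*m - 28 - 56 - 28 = -2*d^2 + 30*d + m*(14 - 2*d) - 112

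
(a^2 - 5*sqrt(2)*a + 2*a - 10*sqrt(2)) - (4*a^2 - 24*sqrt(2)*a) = -3*a^2 + 2*a + 19*sqrt(2)*a - 10*sqrt(2)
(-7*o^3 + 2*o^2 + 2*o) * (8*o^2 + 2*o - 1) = -56*o^5 + 2*o^4 + 27*o^3 + 2*o^2 - 2*o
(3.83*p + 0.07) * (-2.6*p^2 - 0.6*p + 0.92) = -9.958*p^3 - 2.48*p^2 + 3.4816*p + 0.0644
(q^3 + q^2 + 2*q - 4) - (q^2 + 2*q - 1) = q^3 - 3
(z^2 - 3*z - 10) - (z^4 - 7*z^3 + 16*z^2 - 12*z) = -z^4 + 7*z^3 - 15*z^2 + 9*z - 10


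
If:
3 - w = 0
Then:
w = 3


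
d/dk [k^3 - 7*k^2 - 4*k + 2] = 3*k^2 - 14*k - 4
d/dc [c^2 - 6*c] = 2*c - 6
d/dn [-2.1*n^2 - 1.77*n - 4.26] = -4.2*n - 1.77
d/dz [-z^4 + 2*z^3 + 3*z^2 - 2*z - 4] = -4*z^3 + 6*z^2 + 6*z - 2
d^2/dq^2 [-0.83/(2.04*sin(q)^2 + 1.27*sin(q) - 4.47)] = (13.816512*sin(q)^4 + 6.451092*sin(q)^3 + 10.888355*sin(q)^2 - 8.190357*sin(q) - 17.814622)/(2.04*sin(q)^2 + 1.27*sin(q) - 4.47)^3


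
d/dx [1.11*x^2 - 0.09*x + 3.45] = 2.22*x - 0.09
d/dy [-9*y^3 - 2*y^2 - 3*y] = -27*y^2 - 4*y - 3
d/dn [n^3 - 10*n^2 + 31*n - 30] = 3*n^2 - 20*n + 31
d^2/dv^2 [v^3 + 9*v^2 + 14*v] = 6*v + 18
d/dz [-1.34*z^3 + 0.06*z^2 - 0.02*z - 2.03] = -4.02*z^2 + 0.12*z - 0.02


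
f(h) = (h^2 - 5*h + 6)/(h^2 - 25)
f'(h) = -2*h*(h^2 - 5*h + 6)/(h^2 - 25)^2 + (2*h - 5)/(h^2 - 25)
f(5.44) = 1.83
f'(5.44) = -3.05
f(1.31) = -0.05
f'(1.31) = 0.10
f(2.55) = 0.01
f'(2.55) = -0.00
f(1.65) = -0.02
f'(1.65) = 0.07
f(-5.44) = 13.67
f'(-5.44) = 28.92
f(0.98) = -0.09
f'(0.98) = 0.12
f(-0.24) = -0.29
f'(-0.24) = 0.23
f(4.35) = -0.52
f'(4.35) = -1.36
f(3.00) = 0.00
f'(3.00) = -0.06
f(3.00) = 0.00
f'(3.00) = -0.06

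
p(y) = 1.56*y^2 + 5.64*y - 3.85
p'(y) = 3.12*y + 5.64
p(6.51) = 98.98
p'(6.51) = 25.95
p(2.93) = 26.07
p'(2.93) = 14.78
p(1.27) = 5.83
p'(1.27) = 9.60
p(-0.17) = -4.76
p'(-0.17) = 5.11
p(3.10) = 28.63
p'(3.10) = 15.31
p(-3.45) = -4.74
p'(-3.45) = -5.12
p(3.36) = 32.71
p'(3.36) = 16.12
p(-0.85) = -7.52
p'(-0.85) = 2.99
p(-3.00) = -6.73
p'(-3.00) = -3.72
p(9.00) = 173.27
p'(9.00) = 33.72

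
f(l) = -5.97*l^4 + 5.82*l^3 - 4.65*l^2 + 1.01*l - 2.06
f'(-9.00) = 18907.49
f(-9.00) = -43799.75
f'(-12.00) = 43891.49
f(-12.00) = -134534.66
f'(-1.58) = 153.48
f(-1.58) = -75.43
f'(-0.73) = 26.39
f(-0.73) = -9.23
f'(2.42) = -257.68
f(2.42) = -149.12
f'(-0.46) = 11.31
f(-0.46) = -4.34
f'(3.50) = -841.51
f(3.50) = -701.83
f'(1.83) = -103.89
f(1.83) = -47.07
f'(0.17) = -0.18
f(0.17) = -2.00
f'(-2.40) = 454.02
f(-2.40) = -309.79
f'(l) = -23.88*l^3 + 17.46*l^2 - 9.3*l + 1.01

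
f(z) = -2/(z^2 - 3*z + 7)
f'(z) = -2*(3 - 2*z)/(z^2 - 3*z + 7)^2 = 2*(2*z - 3)/(z^2 - 3*z + 7)^2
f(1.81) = -0.41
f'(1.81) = 0.05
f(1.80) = -0.41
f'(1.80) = 0.05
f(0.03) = -0.29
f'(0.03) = -0.12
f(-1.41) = -0.15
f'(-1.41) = -0.07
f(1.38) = -0.42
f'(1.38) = -0.02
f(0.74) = -0.38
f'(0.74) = -0.11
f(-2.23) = -0.11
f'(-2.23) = -0.04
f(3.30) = -0.25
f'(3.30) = 0.11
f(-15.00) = -0.00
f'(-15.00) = 0.00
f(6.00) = -0.08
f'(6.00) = 0.03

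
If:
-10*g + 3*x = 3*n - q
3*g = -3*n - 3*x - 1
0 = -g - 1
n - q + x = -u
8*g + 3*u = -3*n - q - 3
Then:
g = -1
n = 55/27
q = 2/9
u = -4/9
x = -37/27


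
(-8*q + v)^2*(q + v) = 64*q^3 + 48*q^2*v - 15*q*v^2 + v^3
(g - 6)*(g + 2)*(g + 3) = g^3 - g^2 - 24*g - 36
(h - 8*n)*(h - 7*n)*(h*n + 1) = h^3*n - 15*h^2*n^2 + h^2 + 56*h*n^3 - 15*h*n + 56*n^2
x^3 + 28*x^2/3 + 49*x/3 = x*(x + 7/3)*(x + 7)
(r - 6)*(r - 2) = r^2 - 8*r + 12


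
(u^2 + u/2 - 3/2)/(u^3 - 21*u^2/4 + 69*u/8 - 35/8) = 4*(2*u + 3)/(8*u^2 - 34*u + 35)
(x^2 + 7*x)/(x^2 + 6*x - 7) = x/(x - 1)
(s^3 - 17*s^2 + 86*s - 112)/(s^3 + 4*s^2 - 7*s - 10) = (s^2 - 15*s + 56)/(s^2 + 6*s + 5)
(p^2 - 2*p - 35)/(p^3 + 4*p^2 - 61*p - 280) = (p - 7)/(p^2 - p - 56)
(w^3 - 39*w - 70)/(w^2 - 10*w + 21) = (w^2 + 7*w + 10)/(w - 3)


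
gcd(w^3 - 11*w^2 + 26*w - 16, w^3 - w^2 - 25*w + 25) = w - 1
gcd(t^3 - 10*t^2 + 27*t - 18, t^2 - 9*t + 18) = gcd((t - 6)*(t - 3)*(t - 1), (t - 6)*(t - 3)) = t^2 - 9*t + 18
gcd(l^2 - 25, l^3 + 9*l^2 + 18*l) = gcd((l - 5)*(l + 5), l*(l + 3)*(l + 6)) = 1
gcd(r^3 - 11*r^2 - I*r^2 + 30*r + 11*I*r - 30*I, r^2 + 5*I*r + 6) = r - I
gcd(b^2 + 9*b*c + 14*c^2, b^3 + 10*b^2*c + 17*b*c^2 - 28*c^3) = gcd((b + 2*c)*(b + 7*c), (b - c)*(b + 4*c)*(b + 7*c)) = b + 7*c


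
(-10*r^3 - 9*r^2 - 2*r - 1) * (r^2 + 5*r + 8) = -10*r^5 - 59*r^4 - 127*r^3 - 83*r^2 - 21*r - 8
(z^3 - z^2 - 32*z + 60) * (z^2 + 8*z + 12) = z^5 + 7*z^4 - 28*z^3 - 208*z^2 + 96*z + 720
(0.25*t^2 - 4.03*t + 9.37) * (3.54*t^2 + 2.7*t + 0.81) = 0.885*t^4 - 13.5912*t^3 + 22.4913*t^2 + 22.0347*t + 7.5897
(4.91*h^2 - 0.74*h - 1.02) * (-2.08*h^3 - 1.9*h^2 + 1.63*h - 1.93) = -10.2128*h^5 - 7.7898*h^4 + 11.5309*h^3 - 8.7445*h^2 - 0.2344*h + 1.9686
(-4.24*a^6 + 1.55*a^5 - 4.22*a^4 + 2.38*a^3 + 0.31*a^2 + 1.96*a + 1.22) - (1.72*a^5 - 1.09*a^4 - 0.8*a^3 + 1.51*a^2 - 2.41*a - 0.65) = -4.24*a^6 - 0.17*a^5 - 3.13*a^4 + 3.18*a^3 - 1.2*a^2 + 4.37*a + 1.87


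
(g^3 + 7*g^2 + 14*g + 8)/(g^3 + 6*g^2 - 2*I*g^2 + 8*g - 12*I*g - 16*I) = (g + 1)/(g - 2*I)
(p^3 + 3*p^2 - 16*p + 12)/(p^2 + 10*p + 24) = (p^2 - 3*p + 2)/(p + 4)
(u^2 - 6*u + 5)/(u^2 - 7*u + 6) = (u - 5)/(u - 6)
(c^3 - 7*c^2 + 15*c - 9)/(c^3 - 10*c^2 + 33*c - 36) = (c - 1)/(c - 4)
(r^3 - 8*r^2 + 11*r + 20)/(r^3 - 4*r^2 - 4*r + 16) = (r^2 - 4*r - 5)/(r^2 - 4)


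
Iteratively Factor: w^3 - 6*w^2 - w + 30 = (w - 5)*(w^2 - w - 6) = (w - 5)*(w + 2)*(w - 3)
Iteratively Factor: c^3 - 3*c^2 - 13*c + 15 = (c + 3)*(c^2 - 6*c + 5) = (c - 5)*(c + 3)*(c - 1)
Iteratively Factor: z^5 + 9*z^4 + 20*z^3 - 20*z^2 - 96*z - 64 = (z + 1)*(z^4 + 8*z^3 + 12*z^2 - 32*z - 64) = (z + 1)*(z + 2)*(z^3 + 6*z^2 - 32) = (z + 1)*(z + 2)*(z + 4)*(z^2 + 2*z - 8) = (z + 1)*(z + 2)*(z + 4)^2*(z - 2)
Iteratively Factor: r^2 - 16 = (r + 4)*(r - 4)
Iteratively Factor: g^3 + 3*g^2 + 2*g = (g + 1)*(g^2 + 2*g) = g*(g + 1)*(g + 2)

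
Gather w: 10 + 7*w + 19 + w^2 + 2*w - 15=w^2 + 9*w + 14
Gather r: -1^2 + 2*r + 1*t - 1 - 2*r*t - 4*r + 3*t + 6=r*(-2*t - 2) + 4*t + 4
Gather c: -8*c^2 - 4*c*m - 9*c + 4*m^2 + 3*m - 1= -8*c^2 + c*(-4*m - 9) + 4*m^2 + 3*m - 1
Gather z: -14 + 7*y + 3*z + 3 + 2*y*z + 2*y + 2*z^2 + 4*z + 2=9*y + 2*z^2 + z*(2*y + 7) - 9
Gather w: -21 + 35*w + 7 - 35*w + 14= 0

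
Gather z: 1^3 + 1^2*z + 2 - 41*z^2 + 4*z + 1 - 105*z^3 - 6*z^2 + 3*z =-105*z^3 - 47*z^2 + 8*z + 4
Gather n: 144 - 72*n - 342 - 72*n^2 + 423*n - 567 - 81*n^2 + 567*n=-153*n^2 + 918*n - 765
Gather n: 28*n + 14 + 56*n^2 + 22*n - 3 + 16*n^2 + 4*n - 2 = 72*n^2 + 54*n + 9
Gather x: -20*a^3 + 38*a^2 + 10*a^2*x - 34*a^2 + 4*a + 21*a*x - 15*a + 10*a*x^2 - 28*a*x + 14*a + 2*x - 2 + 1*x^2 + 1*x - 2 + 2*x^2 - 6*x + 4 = -20*a^3 + 4*a^2 + 3*a + x^2*(10*a + 3) + x*(10*a^2 - 7*a - 3)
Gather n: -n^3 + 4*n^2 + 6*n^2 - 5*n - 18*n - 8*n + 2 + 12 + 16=-n^3 + 10*n^2 - 31*n + 30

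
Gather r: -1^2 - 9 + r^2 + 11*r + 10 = r^2 + 11*r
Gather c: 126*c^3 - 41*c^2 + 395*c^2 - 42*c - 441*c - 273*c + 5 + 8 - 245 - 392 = 126*c^3 + 354*c^2 - 756*c - 624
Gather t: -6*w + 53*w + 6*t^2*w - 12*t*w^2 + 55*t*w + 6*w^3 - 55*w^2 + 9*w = 6*t^2*w + t*(-12*w^2 + 55*w) + 6*w^3 - 55*w^2 + 56*w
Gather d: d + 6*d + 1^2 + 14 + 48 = 7*d + 63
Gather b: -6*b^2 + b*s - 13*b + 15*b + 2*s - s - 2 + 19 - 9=-6*b^2 + b*(s + 2) + s + 8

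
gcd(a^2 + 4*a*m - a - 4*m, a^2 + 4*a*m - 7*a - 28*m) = a + 4*m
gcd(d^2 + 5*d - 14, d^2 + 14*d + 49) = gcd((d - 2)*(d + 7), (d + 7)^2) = d + 7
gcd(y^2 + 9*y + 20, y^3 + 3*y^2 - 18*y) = 1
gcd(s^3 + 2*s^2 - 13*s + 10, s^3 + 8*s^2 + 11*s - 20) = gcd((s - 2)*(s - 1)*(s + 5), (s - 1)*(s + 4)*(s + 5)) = s^2 + 4*s - 5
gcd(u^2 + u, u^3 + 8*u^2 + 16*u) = u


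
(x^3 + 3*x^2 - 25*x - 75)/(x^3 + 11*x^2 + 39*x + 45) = (x - 5)/(x + 3)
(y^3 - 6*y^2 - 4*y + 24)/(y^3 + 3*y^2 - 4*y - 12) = (y - 6)/(y + 3)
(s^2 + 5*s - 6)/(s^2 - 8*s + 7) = (s + 6)/(s - 7)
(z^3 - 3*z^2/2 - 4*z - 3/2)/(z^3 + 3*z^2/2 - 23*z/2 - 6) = (z + 1)/(z + 4)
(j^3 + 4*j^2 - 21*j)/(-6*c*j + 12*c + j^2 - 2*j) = j*(-j^2 - 4*j + 21)/(6*c*j - 12*c - j^2 + 2*j)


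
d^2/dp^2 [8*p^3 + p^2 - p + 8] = 48*p + 2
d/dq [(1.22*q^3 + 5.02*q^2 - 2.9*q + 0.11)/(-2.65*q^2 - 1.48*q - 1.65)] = (-3.233*q^4 - 3.6112*q^3 - 21.1536*q^2 - 15.983*q + 4.9478)/(7.0225*q^4 + 7.844*q^3 + 10.9354*q^2 + 4.884*q + 2.7225)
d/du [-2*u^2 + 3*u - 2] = 3 - 4*u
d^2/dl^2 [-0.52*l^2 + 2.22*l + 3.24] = -1.04000000000000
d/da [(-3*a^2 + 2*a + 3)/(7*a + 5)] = (-21*a^2 - 30*a - 11)/(49*a^2 + 70*a + 25)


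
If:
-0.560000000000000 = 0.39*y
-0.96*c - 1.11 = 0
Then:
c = -1.16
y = -1.44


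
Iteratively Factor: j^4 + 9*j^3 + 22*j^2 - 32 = (j + 2)*(j^3 + 7*j^2 + 8*j - 16) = (j + 2)*(j + 4)*(j^2 + 3*j - 4) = (j + 2)*(j + 4)^2*(j - 1)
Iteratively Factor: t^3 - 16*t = (t - 4)*(t^2 + 4*t) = (t - 4)*(t + 4)*(t)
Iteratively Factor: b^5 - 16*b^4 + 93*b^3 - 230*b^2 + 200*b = (b - 5)*(b^4 - 11*b^3 + 38*b^2 - 40*b) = (b - 5)*(b - 4)*(b^3 - 7*b^2 + 10*b) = b*(b - 5)*(b - 4)*(b^2 - 7*b + 10) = b*(b - 5)*(b - 4)*(b - 2)*(b - 5)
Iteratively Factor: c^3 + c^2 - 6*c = (c + 3)*(c^2 - 2*c) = (c - 2)*(c + 3)*(c)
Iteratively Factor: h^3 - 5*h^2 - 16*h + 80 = (h - 4)*(h^2 - h - 20) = (h - 5)*(h - 4)*(h + 4)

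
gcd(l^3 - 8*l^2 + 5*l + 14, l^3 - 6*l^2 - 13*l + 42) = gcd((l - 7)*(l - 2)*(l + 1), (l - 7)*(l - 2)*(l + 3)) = l^2 - 9*l + 14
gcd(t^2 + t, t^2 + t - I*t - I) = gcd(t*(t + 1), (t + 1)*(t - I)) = t + 1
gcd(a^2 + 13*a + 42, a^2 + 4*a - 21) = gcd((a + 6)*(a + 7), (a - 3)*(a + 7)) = a + 7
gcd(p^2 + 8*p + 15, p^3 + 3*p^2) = p + 3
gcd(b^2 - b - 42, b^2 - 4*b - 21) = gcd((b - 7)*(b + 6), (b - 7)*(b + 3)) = b - 7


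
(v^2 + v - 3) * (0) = 0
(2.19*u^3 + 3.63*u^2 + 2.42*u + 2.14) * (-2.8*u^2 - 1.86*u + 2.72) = -6.132*u^5 - 14.2374*u^4 - 7.571*u^3 - 0.6196*u^2 + 2.602*u + 5.8208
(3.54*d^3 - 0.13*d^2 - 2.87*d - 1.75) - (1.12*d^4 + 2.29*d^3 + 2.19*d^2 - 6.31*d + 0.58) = -1.12*d^4 + 1.25*d^3 - 2.32*d^2 + 3.44*d - 2.33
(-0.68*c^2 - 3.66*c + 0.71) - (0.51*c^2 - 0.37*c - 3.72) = -1.19*c^2 - 3.29*c + 4.43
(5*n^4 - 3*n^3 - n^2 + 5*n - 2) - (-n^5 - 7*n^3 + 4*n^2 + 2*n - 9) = n^5 + 5*n^4 + 4*n^3 - 5*n^2 + 3*n + 7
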